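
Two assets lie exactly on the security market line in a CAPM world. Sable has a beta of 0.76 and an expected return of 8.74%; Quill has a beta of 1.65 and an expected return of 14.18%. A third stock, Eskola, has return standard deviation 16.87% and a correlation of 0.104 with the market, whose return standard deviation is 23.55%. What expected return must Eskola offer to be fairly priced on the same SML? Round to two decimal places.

MRP = (14.18% − 8.74%) / (1.65 − 0.76) = 6.1124%
R_f = 8.74% − 0.76 × 6.1124% = 4.0946%
β_Eskola = ρ·σ_i/σ_m = 0.104 × 16.87 / 23.55 = 0.0745
E(R_Eskola) = R_f + β × MRP = 4.0946% + 0.0745 × 6.1124% = 4.55%

4.55%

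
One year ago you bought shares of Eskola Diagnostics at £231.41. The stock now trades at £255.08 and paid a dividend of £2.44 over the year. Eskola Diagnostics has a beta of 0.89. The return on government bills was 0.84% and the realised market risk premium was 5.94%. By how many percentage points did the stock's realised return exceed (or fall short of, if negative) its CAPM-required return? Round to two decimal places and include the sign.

+5.16%

Realised HPR = (P1 + D1 − P0) / P0 = (255.08 + 2.44 − 231.41) / 231.41 = 26.11 / 231.41 = 11.2830%
CAPM required = R_f + β·MRP = 0.84% + 0.89 × 5.94% = 6.1266%
α = realised − required = 11.2830% − 6.1266% = +5.16%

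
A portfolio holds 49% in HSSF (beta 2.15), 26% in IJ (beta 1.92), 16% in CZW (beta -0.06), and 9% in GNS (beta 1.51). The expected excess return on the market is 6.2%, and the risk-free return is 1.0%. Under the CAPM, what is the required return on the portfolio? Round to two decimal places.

β_P = Σ w_i β_i = 0.49×2.15 + 0.26×1.92 + 0.16×-0.06 + 0.09×1.51 = 1.6790
E(R_P) = R_f + β_P × MRP = 1.0% + 1.6790 × 6.2% = 11.41%

11.41%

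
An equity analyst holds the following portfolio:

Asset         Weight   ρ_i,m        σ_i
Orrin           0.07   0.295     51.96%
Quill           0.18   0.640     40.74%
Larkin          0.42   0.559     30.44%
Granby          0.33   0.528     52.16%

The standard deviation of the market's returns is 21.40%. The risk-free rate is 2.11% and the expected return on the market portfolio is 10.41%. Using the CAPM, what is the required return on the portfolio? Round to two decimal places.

10.64%

β_Orrin = 0.295 × 51.96% / 21.40% = 0.7163
β_Quill = 0.640 × 40.74% / 21.40% = 1.2184
β_Larkin = 0.559 × 30.44% / 21.40% = 0.7951
β_Granby = 0.528 × 52.16% / 21.40% = 1.2869
β_P = Σ w_i β_i = 0.07×0.7163 + 0.18×1.2184 + 0.42×0.7951 + 0.33×1.2869 = 1.0281
MRP = 10.41% − 2.11% = 8.30%
E(R_P) = R_f + β_P × MRP = 2.11% + 1.0281 × 8.30% = 10.64%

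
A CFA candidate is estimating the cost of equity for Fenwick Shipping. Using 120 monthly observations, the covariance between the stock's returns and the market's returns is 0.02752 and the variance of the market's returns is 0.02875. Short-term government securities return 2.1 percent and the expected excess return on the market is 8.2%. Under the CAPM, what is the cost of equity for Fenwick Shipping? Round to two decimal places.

9.95%

β = Cov(R_i, R_m) / Var(R_m) = 0.02752 / 0.02875 = 0.9572
E(R) = R_f + β × MRP = 2.1% + 0.9572 × 8.2% = 9.95%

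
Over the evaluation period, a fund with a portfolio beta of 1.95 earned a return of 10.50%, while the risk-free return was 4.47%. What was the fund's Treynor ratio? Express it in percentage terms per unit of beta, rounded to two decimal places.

3.09%

Treynor = (R_P − R_f) / β_P = (10.50% − 4.47%) / 1.9500 = 6.03% / 1.9500 = 3.09%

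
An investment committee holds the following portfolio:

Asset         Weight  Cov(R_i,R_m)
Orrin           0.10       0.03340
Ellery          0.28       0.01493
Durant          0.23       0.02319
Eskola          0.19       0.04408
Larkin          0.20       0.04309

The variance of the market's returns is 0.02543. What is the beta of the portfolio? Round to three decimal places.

β_Orrin = 0.03340 / 0.02543 = 1.3134
β_Ellery = 0.01493 / 0.02543 = 0.5871
β_Durant = 0.02319 / 0.02543 = 0.9119
β_Eskola = 0.04408 / 0.02543 = 1.7334
β_Larkin = 0.04309 / 0.02543 = 1.6945
β_P = Σ w_i β_i = 0.10×1.3134 + 0.28×0.5871 + 0.23×0.9119 + 0.19×1.7334 + 0.20×1.6945 = 1.1737

1.174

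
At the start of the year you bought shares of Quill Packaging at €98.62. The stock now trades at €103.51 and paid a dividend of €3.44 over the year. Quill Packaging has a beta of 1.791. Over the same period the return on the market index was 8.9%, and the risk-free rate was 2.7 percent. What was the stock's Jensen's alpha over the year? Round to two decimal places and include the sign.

Realised HPR = (P1 + D1 − P0) / P0 = (103.51 + 3.44 − 98.62) / 98.62 = 8.33 / 98.62 = 8.4466%
MRP = 8.9% − 2.7% = 6.20%
CAPM required = R_f + β·MRP = 2.7% + 1.791 × 6.2% = 13.8042%
α = realised − required = 8.4466% − 13.8042% = -5.36%

-5.36%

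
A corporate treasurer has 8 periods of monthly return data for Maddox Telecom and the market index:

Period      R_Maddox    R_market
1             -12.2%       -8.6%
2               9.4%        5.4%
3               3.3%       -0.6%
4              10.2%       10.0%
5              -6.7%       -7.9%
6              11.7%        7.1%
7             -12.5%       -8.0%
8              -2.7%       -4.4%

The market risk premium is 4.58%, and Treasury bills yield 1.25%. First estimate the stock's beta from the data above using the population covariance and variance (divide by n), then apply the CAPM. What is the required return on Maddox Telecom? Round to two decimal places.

7.12%

Mean R_i = (-12.2 + 9.4 + 3.3 + 10.2 − 6.7 + 11.7 − 12.5 − 2.7) / 8 = 0.0625%
Mean R_m = (-8.6 + 5.4 − 0.6 + 10.0 − 7.9 + 7.1 − 8.0 − 4.4) / 8 = -0.8750%
Σ(R_i − R̄_i)(R_m − R̄_m) = 504.0175  ⇒  Cov = 504.0175 / 8 = 63.0022
Σ(R_m − R̄_m)² = 393.5350  ⇒  Var(R_m) = 393.5350 / 8 = 49.1919
β = Cov / Var(R_m) = 63.0022 / 49.1919 = 1.2807
E(R) = R_f + β × MRP = 1.25% + 1.2807 × 4.58% = 7.12%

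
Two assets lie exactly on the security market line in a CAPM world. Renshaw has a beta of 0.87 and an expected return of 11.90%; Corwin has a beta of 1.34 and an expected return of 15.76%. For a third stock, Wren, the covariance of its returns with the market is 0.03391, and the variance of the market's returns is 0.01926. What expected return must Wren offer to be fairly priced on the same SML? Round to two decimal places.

19.21%

MRP = (15.76% − 11.90%) / (1.34 − 0.87) = 8.2128%
R_f = 11.90% − 0.87 × 8.2128% = 4.7549%
β_Wren = Cov / Var(R_m) = 0.03391 / 0.01926 = 1.7606
E(R_Wren) = R_f + β × MRP = 4.7549% + 1.7606 × 8.2128% = 19.21%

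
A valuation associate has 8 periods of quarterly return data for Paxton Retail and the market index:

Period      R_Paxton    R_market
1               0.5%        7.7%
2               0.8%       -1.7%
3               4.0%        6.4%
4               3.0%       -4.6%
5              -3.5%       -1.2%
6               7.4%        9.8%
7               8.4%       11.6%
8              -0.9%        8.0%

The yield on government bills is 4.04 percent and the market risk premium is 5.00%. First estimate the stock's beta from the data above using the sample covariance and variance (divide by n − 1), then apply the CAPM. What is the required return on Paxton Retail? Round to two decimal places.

5.83%

Mean R_i = (0.5 + 0.8 + 4.0 + 3.0 − 3.5 + 7.4 + 8.4 − 0.9) / 8 = 2.4625%
Mean R_m = (7.7 − 1.7 + 6.4 − 4.6 − 1.2 + 9.8 + 11.6 + 8.0) / 8 = 4.5000%
Σ(R_i − R̄_i)(R_m − R̄_m) = 92.6000  ⇒  Cov = 92.6000 / 7 = 13.2286
Σ(R_m − R̄_m)² = 258.3400  ⇒  Var(R_m) = 258.3400 / 7 = 36.9057
β = Cov / Var(R_m) = 13.2286 / 36.9057 = 0.3584
E(R) = R_f + β × MRP = 4.04% + 0.3584 × 5.00% = 5.83%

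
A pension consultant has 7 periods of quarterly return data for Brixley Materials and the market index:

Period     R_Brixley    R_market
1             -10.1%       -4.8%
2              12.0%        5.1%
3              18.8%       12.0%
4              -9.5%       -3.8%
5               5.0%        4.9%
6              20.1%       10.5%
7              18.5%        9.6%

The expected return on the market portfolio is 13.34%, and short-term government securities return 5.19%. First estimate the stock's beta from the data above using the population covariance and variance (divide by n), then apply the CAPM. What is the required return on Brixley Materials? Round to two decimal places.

20.75%

Mean R_i = (-10.1 + 12.0 + 18.8 − 9.5 + 5.0 + 20.1 + 18.5) / 7 = 7.8286%
Mean R_m = (-4.8 + 5.1 + 12.0 − 3.8 + 4.9 + 10.5 + 9.6) / 7 = 4.7857%
Σ(R_i − R̄_i)(R_m − R̄_m) = 522.2729  ⇒  Cov = 522.2729 / 7 = 74.6104
Σ(R_m − R̄_m)² = 273.5886  ⇒  Var(R_m) = 273.5886 / 7 = 39.0841
β = Cov / Var(R_m) = 74.6104 / 39.0841 = 1.9090
MRP = 13.34% − 5.19% = 8.15%
E(R) = R_f + β × MRP = 5.19% + 1.9090 × 8.15% = 20.75%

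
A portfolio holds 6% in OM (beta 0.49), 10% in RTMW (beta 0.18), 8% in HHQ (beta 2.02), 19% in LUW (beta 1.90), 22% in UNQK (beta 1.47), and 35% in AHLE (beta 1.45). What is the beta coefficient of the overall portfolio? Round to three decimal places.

1.401

β_P = Σ w_i β_i = 0.06×0.49 + 0.10×0.18 + 0.08×2.02 + 0.19×1.90 + 0.22×1.47 + 0.35×1.45 = 1.4009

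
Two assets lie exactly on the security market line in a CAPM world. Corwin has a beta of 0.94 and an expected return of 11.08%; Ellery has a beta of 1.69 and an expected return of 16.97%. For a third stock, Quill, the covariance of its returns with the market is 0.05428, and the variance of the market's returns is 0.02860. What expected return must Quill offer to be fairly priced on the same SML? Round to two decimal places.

18.60%

MRP = (16.97% − 11.08%) / (1.69 − 0.94) = 7.8533%
R_f = 11.08% − 0.94 × 7.8533% = 3.6979%
β_Quill = Cov / Var(R_m) = 0.05428 / 0.02860 = 1.8979
E(R_Quill) = R_f + β × MRP = 3.6979% + 1.8979 × 7.8533% = 18.60%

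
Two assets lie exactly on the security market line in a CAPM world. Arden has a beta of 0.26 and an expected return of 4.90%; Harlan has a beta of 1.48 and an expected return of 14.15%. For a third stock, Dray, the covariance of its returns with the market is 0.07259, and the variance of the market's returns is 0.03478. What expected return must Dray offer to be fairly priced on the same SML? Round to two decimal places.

18.75%

MRP = (14.15% − 4.90%) / (1.48 − 0.26) = 7.5820%
R_f = 4.90% − 0.26 × 7.5820% = 2.9287%
β_Dray = Cov / Var(R_m) = 0.07259 / 0.03478 = 2.0871
E(R_Dray) = R_f + β × MRP = 2.9287% + 2.0871 × 7.5820% = 18.75%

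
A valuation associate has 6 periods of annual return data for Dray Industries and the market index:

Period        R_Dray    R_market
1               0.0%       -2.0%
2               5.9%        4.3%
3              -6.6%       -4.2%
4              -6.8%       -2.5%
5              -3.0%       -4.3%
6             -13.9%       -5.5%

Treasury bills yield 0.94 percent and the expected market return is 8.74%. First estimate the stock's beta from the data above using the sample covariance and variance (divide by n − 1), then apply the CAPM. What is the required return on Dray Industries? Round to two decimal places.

Mean R_i = (0.0 + 5.9 − 6.6 − 6.8 − 3.0 − 13.9) / 6 = -4.0667%
Mean R_m = (-2.0 + 4.3 − 4.2 − 2.5 − 4.3 − 5.5) / 6 = -2.3667%
Σ(R_i − R̄_i)(R_m − R̄_m) = 101.6933  ⇒  Cov = 101.6933 / 5 = 20.3387
Σ(R_m − R̄_m)² = 61.5133  ⇒  Var(R_m) = 61.5133 / 5 = 12.3027
β = Cov / Var(R_m) = 20.3387 / 12.3027 = 1.6532
MRP = 8.74% − 0.94% = 7.80%
E(R) = R_f + β × MRP = 0.94% + 1.6532 × 7.80% = 13.83%

13.83%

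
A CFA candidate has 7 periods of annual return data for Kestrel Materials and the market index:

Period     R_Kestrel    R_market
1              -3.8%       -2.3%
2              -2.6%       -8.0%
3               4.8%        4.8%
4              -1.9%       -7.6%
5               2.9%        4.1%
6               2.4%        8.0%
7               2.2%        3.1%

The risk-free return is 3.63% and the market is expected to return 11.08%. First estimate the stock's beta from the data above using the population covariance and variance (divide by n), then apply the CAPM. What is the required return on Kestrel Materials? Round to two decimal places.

Mean R_i = (-3.8 − 2.6 + 4.8 − 1.9 + 2.9 + 2.4 + 2.2) / 7 = 0.5714%
Mean R_m = (-2.3 − 8.0 + 4.8 − 7.6 + 4.1 + 8.0 + 3.1) / 7 = 0.3000%
Σ(R_i − R̄_i)(R_m − R̄_m) = 103.7300  ⇒  Cov = 103.7300 / 7 = 14.8186
Σ(R_m − R̄_m)² = 239.8800  ⇒  Var(R_m) = 239.8800 / 7 = 34.2686
β = Cov / Var(R_m) = 14.8186 / 34.2686 = 0.4324
MRP = 11.08% − 3.63% = 7.45%
E(R) = R_f + β × MRP = 3.63% + 0.4324 × 7.45% = 6.85%

6.85%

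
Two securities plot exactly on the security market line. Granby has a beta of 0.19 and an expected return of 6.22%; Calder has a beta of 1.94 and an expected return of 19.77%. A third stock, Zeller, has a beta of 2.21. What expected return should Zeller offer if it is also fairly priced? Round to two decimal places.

21.86%

MRP (SML slope) = (19.77% − 6.22%) / (1.94 − 0.19) = 13.55% / 1.75 = 7.7429%
R_f (intercept) = 6.22% − 0.19 × 7.7429% = 4.7488%
E(R_Zeller) = R_f + β × MRP = 4.7488% + 2.21 × 7.7429% = 21.86%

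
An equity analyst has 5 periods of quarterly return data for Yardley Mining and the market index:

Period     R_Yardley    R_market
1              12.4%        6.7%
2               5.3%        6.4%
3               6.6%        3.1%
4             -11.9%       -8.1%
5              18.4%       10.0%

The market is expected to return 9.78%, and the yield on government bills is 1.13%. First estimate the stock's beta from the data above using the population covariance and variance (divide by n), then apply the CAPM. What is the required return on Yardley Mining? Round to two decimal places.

14.68%

Mean R_i = (12.4 + 5.3 + 6.6 − 11.9 + 18.4) / 5 = 6.1600%
Mean R_m = (6.7 + 6.4 + 3.1 − 8.1 + 10.0) / 5 = 3.6200%
Σ(R_i − R̄_i)(R_m − R̄_m) = 306.3540  ⇒  Cov = 306.3540 / 5 = 61.2708
Σ(R_m − R̄_m)² = 195.5480  ⇒  Var(R_m) = 195.5480 / 5 = 39.1096
β = Cov / Var(R_m) = 61.2708 / 39.1096 = 1.5666
MRP = 9.78% − 1.13% = 8.65%
E(R) = R_f + β × MRP = 1.13% + 1.5666 × 8.65% = 14.68%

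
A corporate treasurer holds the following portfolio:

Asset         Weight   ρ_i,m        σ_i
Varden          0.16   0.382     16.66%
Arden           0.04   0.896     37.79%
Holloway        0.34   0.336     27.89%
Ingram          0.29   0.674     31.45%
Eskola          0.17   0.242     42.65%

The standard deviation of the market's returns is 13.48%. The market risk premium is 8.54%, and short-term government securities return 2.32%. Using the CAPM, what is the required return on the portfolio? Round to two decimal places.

β_Varden = 0.382 × 16.66% / 13.48% = 0.4721
β_Arden = 0.896 × 37.79% / 13.48% = 2.5119
β_Holloway = 0.336 × 27.89% / 13.48% = 0.6952
β_Ingram = 0.674 × 31.45% / 13.48% = 1.5725
β_Eskola = 0.242 × 42.65% / 13.48% = 0.7657
β_P = Σ w_i β_i = 0.16×0.4721 + 0.04×2.5119 + 0.34×0.6952 + 0.29×1.5725 + 0.17×0.7657 = 0.9986
E(R_P) = R_f + β_P × MRP = 2.32% + 0.9986 × 8.54% = 10.85%

10.85%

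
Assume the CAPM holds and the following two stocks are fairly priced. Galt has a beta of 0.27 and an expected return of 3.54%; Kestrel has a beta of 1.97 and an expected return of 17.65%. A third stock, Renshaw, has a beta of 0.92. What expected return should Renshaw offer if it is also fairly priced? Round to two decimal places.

8.94%

MRP (SML slope) = (17.65% − 3.54%) / (1.97 − 0.27) = 14.11% / 1.70 = 8.3000%
R_f (intercept) = 3.54% − 0.27 × 8.3000% = 1.2990%
E(R_Renshaw) = R_f + β × MRP = 1.2990% + 0.92 × 8.3000% = 8.94%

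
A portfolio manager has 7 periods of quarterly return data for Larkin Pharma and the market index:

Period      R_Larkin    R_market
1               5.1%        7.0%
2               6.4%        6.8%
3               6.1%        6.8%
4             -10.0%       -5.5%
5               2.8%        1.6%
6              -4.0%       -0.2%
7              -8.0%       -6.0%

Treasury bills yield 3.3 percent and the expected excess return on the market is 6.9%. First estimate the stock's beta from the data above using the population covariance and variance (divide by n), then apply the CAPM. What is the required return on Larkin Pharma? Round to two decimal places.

11.50%

Mean R_i = (5.1 + 6.4 + 6.1 − 10.0 + 2.8 − 4.0 − 8.0) / 7 = -0.2286%
Mean R_m = (7.0 + 6.8 + 6.8 − 5.5 + 1.6 − 0.2 − 6.0) / 7 = 1.5000%
Σ(R_i − R̄_i)(R_m − R̄_m) = 231.3800  ⇒  Cov = 231.3800 / 7 = 33.0543
Σ(R_m − R̄_m)² = 194.5800  ⇒  Var(R_m) = 194.5800 / 7 = 27.7971
β = Cov / Var(R_m) = 33.0543 / 27.7971 = 1.1891
E(R) = R_f + β × MRP = 3.3% + 1.1891 × 6.9% = 11.50%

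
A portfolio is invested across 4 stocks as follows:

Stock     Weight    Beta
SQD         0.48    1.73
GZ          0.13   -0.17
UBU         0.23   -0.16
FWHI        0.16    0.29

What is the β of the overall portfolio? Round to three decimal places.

0.818

β_P = Σ w_i β_i = 0.48×1.73 + 0.13×-0.17 + 0.23×-0.16 + 0.16×0.29 = 0.8179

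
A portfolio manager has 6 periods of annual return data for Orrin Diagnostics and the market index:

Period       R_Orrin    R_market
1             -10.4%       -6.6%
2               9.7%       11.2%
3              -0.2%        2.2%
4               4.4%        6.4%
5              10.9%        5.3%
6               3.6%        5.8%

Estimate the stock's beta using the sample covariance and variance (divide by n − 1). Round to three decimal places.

1.183

Mean R_i = (-10.4 + 9.7 − 0.2 + 4.4 + 10.9 + 3.6) / 6 = 3.0000%
Mean R_m = (-6.6 + 11.2 + 2.2 + 6.4 + 5.3 + 5.8) / 6 = 4.0500%
Σ(R_i − R̄_i)(R_m − R̄_m) = 210.7500  ⇒  Cov = 210.7500 / 5 = 42.1500
Σ(R_m − R̄_m)² = 178.1150  ⇒  Var(R_m) = 178.1150 / 5 = 35.6230
β = Cov / Var(R_m) = 42.1500 / 35.6230 = 1.1832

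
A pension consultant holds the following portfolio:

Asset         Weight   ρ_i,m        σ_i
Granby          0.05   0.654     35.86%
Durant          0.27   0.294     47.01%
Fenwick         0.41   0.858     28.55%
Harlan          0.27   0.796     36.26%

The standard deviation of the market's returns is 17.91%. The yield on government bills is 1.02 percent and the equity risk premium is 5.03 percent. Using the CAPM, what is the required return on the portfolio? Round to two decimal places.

β_Granby = 0.654 × 35.86% / 17.91% = 1.3095
β_Durant = 0.294 × 47.01% / 17.91% = 0.7717
β_Fenwick = 0.858 × 28.55% / 17.91% = 1.3677
β_Harlan = 0.796 × 36.26% / 17.91% = 1.6116
β_P = Σ w_i β_i = 0.05×1.3095 + 0.27×0.7717 + 0.41×1.3677 + 0.27×1.6116 = 1.2697
E(R_P) = R_f + β_P × MRP = 1.02% + 1.2697 × 5.03% = 7.41%

7.41%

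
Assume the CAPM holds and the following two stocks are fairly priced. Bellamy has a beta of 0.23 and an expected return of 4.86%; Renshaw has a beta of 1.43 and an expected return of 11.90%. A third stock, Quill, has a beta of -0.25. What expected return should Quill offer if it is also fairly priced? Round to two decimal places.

2.04%

MRP (SML slope) = (11.90% − 4.86%) / (1.43 − 0.23) = 7.04% / 1.20 = 5.8667%
R_f (intercept) = 4.86% − 0.23 × 5.8667% = 3.5107%
E(R_Quill) = R_f + β × MRP = 3.5107% + -0.25 × 5.8667% = 2.04%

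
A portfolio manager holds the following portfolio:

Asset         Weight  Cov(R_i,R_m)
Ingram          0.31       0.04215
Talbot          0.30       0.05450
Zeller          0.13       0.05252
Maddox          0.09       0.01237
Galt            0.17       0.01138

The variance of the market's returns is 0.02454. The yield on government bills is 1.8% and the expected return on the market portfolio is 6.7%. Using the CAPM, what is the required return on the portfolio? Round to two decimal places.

β_Ingram = 0.04215 / 0.02454 = 1.7176
β_Talbot = 0.05450 / 0.02454 = 2.2209
β_Zeller = 0.05252 / 0.02454 = 2.1402
β_Maddox = 0.01237 / 0.02454 = 0.5041
β_Galt = 0.01138 / 0.02454 = 0.4637
β_P = Σ w_i β_i = 0.31×1.7176 + 0.30×2.2209 + 0.13×2.1402 + 0.09×0.5041 + 0.17×0.4637 = 1.6012
MRP = 6.7% − 1.8% = 4.90%
E(R_P) = R_f + β_P × MRP = 1.8% + 1.6012 × 4.9% = 9.65%

9.65%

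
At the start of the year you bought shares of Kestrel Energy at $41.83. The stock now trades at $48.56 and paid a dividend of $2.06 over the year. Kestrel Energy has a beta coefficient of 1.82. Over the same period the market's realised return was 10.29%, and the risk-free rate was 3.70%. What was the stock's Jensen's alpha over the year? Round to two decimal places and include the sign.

+5.32%

Realised HPR = (P1 + D1 − P0) / P0 = (48.56 + 2.06 − 41.83) / 41.83 = 8.79 / 41.83 = 21.0136%
MRP = 10.29% − 3.70% = 6.59%
CAPM required = R_f + β·MRP = 3.70% + 1.82 × 6.59% = 15.6938%
α = realised − required = 21.0136% − 15.6938% = +5.32%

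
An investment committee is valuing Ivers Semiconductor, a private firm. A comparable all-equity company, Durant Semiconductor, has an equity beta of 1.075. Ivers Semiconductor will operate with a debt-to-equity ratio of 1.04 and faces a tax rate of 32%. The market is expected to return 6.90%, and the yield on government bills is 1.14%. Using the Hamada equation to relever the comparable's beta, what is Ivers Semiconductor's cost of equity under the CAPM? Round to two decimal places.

11.71%

β_L = β_U × [1 + (1 − t)(D/E)] = 1.075 × [1 + (1 − 0.32) × 1.04]
    = 1.075 × [1 + 0.68 × 1.04] = 1.075 × 1.7072 = 1.8352
MRP = 6.90% − 1.14% = 5.76%
E(R) = R_f + β_L × MRP = 1.14% + 1.8352 × 5.76% = 11.71%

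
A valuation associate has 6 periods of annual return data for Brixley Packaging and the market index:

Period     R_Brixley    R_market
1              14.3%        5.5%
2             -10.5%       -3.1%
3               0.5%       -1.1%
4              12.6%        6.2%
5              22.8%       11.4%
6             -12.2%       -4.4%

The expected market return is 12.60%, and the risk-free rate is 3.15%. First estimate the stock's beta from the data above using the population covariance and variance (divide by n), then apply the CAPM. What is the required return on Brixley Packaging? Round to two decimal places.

24.41%

Mean R_i = (14.3 − 10.5 + 0.5 + 12.6 + 22.8 − 12.2) / 6 = 4.5833%
Mean R_m = (5.5 − 3.1 − 1.1 + 6.2 + 11.4 − 4.4) / 6 = 2.4167%
Σ(R_i − R̄_i)(R_m − R̄_m) = 435.9117  ⇒  Cov = 435.9117 / 6 = 72.6520
Σ(R_m − R̄_m)² = 193.7883  ⇒  Var(R_m) = 193.7883 / 6 = 32.2981
β = Cov / Var(R_m) = 72.6520 / 32.2981 = 2.2494
MRP = 12.60% − 3.15% = 9.45%
E(R) = R_f + β × MRP = 3.15% + 2.2494 × 9.45% = 24.41%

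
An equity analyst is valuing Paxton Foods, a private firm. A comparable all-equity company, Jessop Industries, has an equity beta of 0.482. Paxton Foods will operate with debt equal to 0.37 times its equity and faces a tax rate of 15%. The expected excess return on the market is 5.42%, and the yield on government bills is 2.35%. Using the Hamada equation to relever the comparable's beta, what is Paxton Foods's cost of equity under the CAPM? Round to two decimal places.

5.78%

β_L = β_U × [1 + (1 − t)(D/E)] = 0.482 × [1 + (1 − 0.15) × 0.37]
    = 0.482 × [1 + 0.85 × 0.37] = 0.482 × 1.3145 = 0.6336
E(R) = R_f + β_L × MRP = 2.35% + 0.6336 × 5.42% = 5.78%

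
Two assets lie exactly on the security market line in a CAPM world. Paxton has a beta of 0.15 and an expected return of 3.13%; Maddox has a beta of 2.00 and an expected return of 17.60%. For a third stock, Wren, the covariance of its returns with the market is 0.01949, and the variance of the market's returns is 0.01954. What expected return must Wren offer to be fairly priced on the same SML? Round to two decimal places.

MRP = (17.60% − 3.13%) / (2.00 − 0.15) = 7.8216%
R_f = 3.13% − 0.15 × 7.8216% = 1.9568%
β_Wren = Cov / Var(R_m) = 0.01949 / 0.01954 = 0.9974
E(R_Wren) = R_f + β × MRP = 1.9568% + 0.9974 × 7.8216% = 9.76%

9.76%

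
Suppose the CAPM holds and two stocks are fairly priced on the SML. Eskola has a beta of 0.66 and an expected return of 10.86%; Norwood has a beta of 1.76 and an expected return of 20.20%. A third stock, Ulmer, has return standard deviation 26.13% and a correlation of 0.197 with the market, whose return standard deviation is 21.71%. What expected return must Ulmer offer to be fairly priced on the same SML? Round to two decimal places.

MRP = (20.20% − 10.86%) / (1.76 − 0.66) = 8.4909%
R_f = 10.86% − 0.66 × 8.4909% = 5.2560%
β_Ulmer = ρ·σ_i/σ_m = 0.197 × 26.13 / 21.71 = 0.2371
E(R_Ulmer) = R_f + β × MRP = 5.2560% + 0.2371 × 8.4909% = 7.27%

7.27%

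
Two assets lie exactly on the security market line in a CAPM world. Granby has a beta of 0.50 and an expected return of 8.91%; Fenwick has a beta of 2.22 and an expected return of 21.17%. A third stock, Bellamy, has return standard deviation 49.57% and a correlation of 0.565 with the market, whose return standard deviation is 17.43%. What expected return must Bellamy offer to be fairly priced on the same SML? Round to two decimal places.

MRP = (21.17% − 8.91%) / (2.22 − 0.50) = 7.1279%
R_f = 8.91% − 0.50 × 7.1279% = 5.3461%
β_Bellamy = ρ·σ_i/σ_m = 0.565 × 49.57 / 17.43 = 1.6068
E(R_Bellamy) = R_f + β × MRP = 5.3461% + 1.6068 × 7.1279% = 16.80%

16.80%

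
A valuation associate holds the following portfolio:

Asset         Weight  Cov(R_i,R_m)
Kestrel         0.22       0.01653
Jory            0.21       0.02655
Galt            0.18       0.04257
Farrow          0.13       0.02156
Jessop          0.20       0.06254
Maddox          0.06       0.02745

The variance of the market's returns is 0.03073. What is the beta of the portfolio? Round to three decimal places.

1.101

β_Kestrel = 0.01653 / 0.03073 = 0.5379
β_Jory = 0.02655 / 0.03073 = 0.8640
β_Galt = 0.04257 / 0.03073 = 1.3853
β_Farrow = 0.02156 / 0.03073 = 0.7016
β_Jessop = 0.06254 / 0.03073 = 2.0351
β_Maddox = 0.02745 / 0.03073 = 0.8933
β_P = Σ w_i β_i = 0.22×0.5379 + 0.21×0.8640 + 0.18×1.3853 + 0.13×0.7016 + 0.20×2.0351 + 0.06×0.8933 = 1.1010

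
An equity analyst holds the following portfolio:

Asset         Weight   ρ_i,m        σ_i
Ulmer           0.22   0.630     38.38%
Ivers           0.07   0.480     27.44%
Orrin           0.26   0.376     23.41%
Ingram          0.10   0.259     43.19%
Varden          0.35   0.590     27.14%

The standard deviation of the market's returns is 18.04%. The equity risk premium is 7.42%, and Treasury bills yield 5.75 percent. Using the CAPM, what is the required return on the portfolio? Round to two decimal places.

12.02%

β_Ulmer = 0.630 × 38.38% / 18.04% = 1.3403
β_Ivers = 0.480 × 27.44% / 18.04% = 0.7301
β_Orrin = 0.376 × 23.41% / 18.04% = 0.4879
β_Ingram = 0.259 × 43.19% / 18.04% = 0.6201
β_Varden = 0.590 × 27.14% / 18.04% = 0.8876
β_P = Σ w_i β_i = 0.22×1.3403 + 0.07×0.7301 + 0.26×0.4879 + 0.10×0.6201 + 0.35×0.8876 = 0.8455
E(R_P) = R_f + β_P × MRP = 5.75% + 0.8455 × 7.42% = 12.02%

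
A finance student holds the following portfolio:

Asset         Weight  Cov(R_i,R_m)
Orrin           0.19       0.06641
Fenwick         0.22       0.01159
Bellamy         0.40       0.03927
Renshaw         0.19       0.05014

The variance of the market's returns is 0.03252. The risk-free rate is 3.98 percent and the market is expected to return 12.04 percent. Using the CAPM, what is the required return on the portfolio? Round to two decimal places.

13.99%

β_Orrin = 0.06641 / 0.03252 = 2.0421
β_Fenwick = 0.01159 / 0.03252 = 0.3564
β_Bellamy = 0.03927 / 0.03252 = 1.2076
β_Renshaw = 0.05014 / 0.03252 = 1.5418
β_P = Σ w_i β_i = 0.19×2.0421 + 0.22×0.3564 + 0.40×1.2076 + 0.19×1.5418 = 1.2424
MRP = 12.04% − 3.98% = 8.06%
E(R_P) = R_f + β_P × MRP = 3.98% + 1.2424 × 8.06% = 13.99%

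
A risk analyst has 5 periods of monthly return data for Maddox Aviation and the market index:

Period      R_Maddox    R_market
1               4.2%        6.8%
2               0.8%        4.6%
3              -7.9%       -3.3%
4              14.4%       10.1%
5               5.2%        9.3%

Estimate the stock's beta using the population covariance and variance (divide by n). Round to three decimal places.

Mean R_i = (4.2 + 0.8 − 7.9 + 14.4 + 5.2) / 5 = 3.3400%
Mean R_m = (6.8 + 4.6 − 3.3 + 10.1 + 9.3) / 5 = 5.5000%
Σ(R_i − R̄_i)(R_m − R̄_m) = 160.2600  ⇒  Cov = 160.2600 / 5 = 32.0520
Σ(R_m − R̄_m)² = 115.5400  ⇒  Var(R_m) = 115.5400 / 5 = 23.1080
β = Cov / Var(R_m) = 32.0520 / 23.1080 = 1.3871

1.387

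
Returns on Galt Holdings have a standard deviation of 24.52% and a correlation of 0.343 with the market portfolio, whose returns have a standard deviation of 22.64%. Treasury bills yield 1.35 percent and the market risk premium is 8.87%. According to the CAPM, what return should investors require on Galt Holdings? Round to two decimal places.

4.65%

β = ρ × σ_i / σ_m = 0.343 × 24.52% / 22.64% = 0.3715
E(R) = 1.35% + 0.3715 × 8.87% = 4.65%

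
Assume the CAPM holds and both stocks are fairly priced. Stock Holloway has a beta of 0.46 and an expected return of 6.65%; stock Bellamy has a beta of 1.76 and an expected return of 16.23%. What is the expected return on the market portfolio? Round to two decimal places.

Both satisfy E(R) = R_f + β·MRP, so the slope of the SML is
MRP = (16.23% − 6.65%) / (1.76 − 0.46) = 9.58% / 1.30 = 7.3692%
R_f = E(R_Holloway) − β_Holloway·MRP = 6.65% − 0.46 × 7.3692% = 3.2602%
E(R_m) = R_f + MRP = 3.2602% + 7.3692% = 10.63%

10.63%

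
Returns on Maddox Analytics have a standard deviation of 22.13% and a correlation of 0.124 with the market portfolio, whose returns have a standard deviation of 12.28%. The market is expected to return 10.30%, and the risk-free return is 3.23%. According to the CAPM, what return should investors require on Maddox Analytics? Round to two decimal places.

β = ρ × σ_i / σ_m = 0.124 × 22.13% / 12.28% = 0.2235
MRP = 10.30% − 3.23% = 7.07%
E(R) = 3.23% + 0.2235 × 7.07% = 4.81%

4.81%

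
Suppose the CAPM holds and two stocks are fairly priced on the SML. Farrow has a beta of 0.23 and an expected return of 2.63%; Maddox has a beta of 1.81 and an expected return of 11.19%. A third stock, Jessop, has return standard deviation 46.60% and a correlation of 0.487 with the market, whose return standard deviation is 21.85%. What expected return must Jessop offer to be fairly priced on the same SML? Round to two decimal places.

7.01%

MRP = (11.19% − 2.63%) / (1.81 − 0.23) = 5.4177%
R_f = 2.63% − 0.23 × 5.4177% = 1.3839%
β_Jessop = ρ·σ_i/σ_m = 0.487 × 46.60 / 21.85 = 1.0386
E(R_Jessop) = R_f + β × MRP = 1.3839% + 1.0386 × 5.4177% = 7.01%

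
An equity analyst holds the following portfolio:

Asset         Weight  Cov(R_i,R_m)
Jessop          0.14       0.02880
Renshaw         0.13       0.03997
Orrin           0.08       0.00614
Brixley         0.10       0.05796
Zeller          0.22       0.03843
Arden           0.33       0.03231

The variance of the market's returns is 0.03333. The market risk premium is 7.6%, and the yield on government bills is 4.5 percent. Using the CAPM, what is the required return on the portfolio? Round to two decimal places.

12.40%

β_Jessop = 0.02880 / 0.03333 = 0.8641
β_Renshaw = 0.03997 / 0.03333 = 1.1992
β_Orrin = 0.00614 / 0.03333 = 0.1842
β_Brixley = 0.05796 / 0.03333 = 1.7390
β_Zeller = 0.03843 / 0.03333 = 1.1530
β_Arden = 0.03231 / 0.03333 = 0.9694
β_P = Σ w_i β_i = 0.14×0.8641 + 0.13×1.1992 + 0.08×0.1842 + 0.10×1.7390 + 0.22×1.1530 + 0.33×0.9694 = 1.0391
E(R_P) = R_f + β_P × MRP = 4.5% + 1.0391 × 7.6% = 12.40%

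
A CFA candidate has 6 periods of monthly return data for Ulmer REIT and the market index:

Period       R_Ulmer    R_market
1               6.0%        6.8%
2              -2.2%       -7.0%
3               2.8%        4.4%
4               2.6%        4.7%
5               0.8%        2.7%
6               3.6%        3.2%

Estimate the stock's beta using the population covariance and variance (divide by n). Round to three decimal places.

Mean R_i = (6.0 − 2.2 + 2.8 + 2.6 + 0.8 + 3.6) / 6 = 2.2667%
Mean R_m = (6.8 − 7.0 + 4.4 + 4.7 + 2.7 + 3.2) / 6 = 2.4667%
Σ(R_i − R̄_i)(R_m − R̄_m) = 60.8733  ⇒  Cov = 60.8733 / 6 = 10.1456
Σ(R_m − R̄_m)² = 117.7133  ⇒  Var(R_m) = 117.7133 / 6 = 19.6189
β = Cov / Var(R_m) = 10.1456 / 19.6189 = 0.5171

0.517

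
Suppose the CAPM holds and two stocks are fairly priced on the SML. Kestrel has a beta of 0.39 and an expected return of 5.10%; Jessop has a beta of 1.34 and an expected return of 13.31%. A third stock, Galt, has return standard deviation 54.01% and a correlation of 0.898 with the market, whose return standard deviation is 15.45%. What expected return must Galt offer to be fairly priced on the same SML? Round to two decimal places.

28.86%

MRP = (13.31% − 5.10%) / (1.34 − 0.39) = 8.6421%
R_f = 5.10% − 0.39 × 8.6421% = 1.7296%
β_Galt = ρ·σ_i/σ_m = 0.898 × 54.01 / 15.45 = 3.1392
E(R_Galt) = R_f + β × MRP = 1.7296% + 3.1392 × 8.6421% = 28.86%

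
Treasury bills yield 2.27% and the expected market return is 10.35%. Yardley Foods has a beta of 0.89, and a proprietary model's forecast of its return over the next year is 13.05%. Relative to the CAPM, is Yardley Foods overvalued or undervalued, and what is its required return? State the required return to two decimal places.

Undervalued; required return 9.46%

MRP = 10.35% − 2.27% = 8.08%
Required return = R_f + β·MRP = 2.27% + 0.89 × 8.08% = 9.46%
Forecast 13.05% > required 9.46% → the stock plots above the SML → undervalued.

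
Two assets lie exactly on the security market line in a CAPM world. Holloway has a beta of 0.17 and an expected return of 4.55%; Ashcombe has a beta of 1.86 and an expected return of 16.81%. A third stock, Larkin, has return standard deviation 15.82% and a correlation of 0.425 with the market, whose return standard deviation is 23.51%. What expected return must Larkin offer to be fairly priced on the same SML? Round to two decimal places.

5.39%

MRP = (16.81% − 4.55%) / (1.86 − 0.17) = 7.2544%
R_f = 4.55% − 0.17 × 7.2544% = 3.3168%
β_Larkin = ρ·σ_i/σ_m = 0.425 × 15.82 / 23.51 = 0.2860
E(R_Larkin) = R_f + β × MRP = 3.3168% + 0.2860 × 7.2544% = 5.39%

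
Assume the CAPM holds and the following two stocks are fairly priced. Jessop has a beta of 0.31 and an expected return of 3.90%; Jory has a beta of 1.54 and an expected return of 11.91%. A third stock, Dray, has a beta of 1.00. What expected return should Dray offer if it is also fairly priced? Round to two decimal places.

8.39%

MRP (SML slope) = (11.91% − 3.90%) / (1.54 − 0.31) = 8.01% / 1.23 = 6.5122%
R_f (intercept) = 3.90% − 0.31 × 6.5122% = 1.8812%
E(R_Dray) = R_f + β × MRP = 1.8812% + 1.00 × 6.5122% = 8.39%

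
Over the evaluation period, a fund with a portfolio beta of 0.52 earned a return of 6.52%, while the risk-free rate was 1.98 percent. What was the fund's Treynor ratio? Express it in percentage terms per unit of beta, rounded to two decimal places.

Treynor = (R_P − R_f) / β_P = (6.52% − 1.98%) / 0.5200 = 4.54% / 0.5200 = 8.73%

8.73%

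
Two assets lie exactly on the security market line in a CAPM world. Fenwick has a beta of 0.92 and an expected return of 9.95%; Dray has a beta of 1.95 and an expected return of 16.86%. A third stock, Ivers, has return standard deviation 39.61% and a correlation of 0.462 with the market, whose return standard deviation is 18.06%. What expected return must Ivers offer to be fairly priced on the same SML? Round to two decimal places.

10.58%

MRP = (16.86% − 9.95%) / (1.95 − 0.92) = 6.7087%
R_f = 9.95% − 0.92 × 6.7087% = 3.7780%
β_Ivers = ρ·σ_i/σ_m = 0.462 × 39.61 / 18.06 = 1.0133
E(R_Ivers) = R_f + β × MRP = 3.7780% + 1.0133 × 6.7087% = 10.58%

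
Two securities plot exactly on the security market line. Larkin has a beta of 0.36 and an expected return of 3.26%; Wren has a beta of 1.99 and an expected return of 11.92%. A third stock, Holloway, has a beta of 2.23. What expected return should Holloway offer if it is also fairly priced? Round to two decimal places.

MRP (SML slope) = (11.92% − 3.26%) / (1.99 − 0.36) = 8.66% / 1.63 = 5.3129%
R_f (intercept) = 3.26% − 0.36 × 5.3129% = 1.3474%
E(R_Holloway) = R_f + β × MRP = 1.3474% + 2.23 × 5.3129% = 13.20%

13.20%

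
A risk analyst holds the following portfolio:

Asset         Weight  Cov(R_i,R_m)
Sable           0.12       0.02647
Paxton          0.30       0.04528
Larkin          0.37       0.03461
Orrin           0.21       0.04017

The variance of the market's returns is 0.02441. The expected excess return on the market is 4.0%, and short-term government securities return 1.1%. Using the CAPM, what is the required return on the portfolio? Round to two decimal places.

7.33%

β_Sable = 0.02647 / 0.02441 = 1.0844
β_Paxton = 0.04528 / 0.02441 = 1.8550
β_Larkin = 0.03461 / 0.02441 = 1.4179
β_Orrin = 0.04017 / 0.02441 = 1.6456
β_P = Σ w_i β_i = 0.12×1.0844 + 0.30×1.8550 + 0.37×1.4179 + 0.21×1.6456 = 1.5568
E(R_P) = R_f + β_P × MRP = 1.1% + 1.5568 × 4.0% = 7.33%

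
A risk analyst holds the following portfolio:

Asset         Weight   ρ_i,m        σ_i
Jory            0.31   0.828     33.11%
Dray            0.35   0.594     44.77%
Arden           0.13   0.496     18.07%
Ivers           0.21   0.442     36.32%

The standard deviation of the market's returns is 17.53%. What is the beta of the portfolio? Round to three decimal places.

1.275

β_Jory = 0.828 × 33.11% / 17.53% = 1.5639
β_Dray = 0.594 × 44.77% / 17.53% = 1.5170
β_Arden = 0.496 × 18.07% / 17.53% = 0.5113
β_Ivers = 0.442 × 36.32% / 17.53% = 0.9158
β_P = Σ w_i β_i = 0.31×1.5639 + 0.35×1.5170 + 0.13×0.5113 + 0.21×0.9158 = 1.2745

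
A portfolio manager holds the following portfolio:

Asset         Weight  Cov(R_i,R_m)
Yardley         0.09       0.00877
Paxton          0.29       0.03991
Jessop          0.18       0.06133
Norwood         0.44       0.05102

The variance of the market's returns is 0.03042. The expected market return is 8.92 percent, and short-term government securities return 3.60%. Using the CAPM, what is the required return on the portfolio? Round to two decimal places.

β_Yardley = 0.00877 / 0.03042 = 0.2883
β_Paxton = 0.03991 / 0.03042 = 1.3120
β_Jessop = 0.06133 / 0.03042 = 2.0161
β_Norwood = 0.05102 / 0.03042 = 1.6772
β_P = Σ w_i β_i = 0.09×0.2883 + 0.29×1.3120 + 0.18×2.0161 + 0.44×1.6772 = 1.5073
MRP = 8.92% − 3.60% = 5.32%
E(R_P) = R_f + β_P × MRP = 3.60% + 1.5073 × 5.32% = 11.62%

11.62%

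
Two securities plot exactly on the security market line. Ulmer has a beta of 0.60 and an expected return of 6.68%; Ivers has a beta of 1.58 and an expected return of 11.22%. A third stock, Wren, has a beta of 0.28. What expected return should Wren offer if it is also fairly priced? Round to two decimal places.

5.20%

MRP (SML slope) = (11.22% − 6.68%) / (1.58 − 0.60) = 4.54% / 0.98 = 4.6327%
R_f (intercept) = 6.68% − 0.60 × 4.6327% = 3.9004%
E(R_Wren) = R_f + β × MRP = 3.9004% + 0.28 × 4.6327% = 5.20%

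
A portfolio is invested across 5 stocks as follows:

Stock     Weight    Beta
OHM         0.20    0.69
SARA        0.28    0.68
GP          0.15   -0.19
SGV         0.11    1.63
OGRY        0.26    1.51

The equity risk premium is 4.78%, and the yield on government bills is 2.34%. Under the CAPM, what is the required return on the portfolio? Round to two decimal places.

6.51%

β_P = Σ w_i β_i = 0.20×0.69 + 0.28×0.68 + 0.15×-0.19 + 0.11×1.63 + 0.26×1.51 = 0.8718
E(R_P) = R_f + β_P × MRP = 2.34% + 0.8718 × 4.78% = 6.51%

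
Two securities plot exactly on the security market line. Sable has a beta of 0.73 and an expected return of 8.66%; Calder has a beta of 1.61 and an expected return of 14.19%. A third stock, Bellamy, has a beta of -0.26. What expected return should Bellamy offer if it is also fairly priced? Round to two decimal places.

2.44%

MRP (SML slope) = (14.19% − 8.66%) / (1.61 − 0.73) = 5.53% / 0.88 = 6.2841%
R_f (intercept) = 8.66% − 0.73 × 6.2841% = 4.0726%
E(R_Bellamy) = R_f + β × MRP = 4.0726% + -0.26 × 6.2841% = 2.44%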